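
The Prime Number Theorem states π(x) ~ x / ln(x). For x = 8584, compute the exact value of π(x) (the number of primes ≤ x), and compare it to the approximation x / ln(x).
π(8584) = 1069;  x/ln(x) ≈ 947.71;  relative error ≈ 11.35%.

Directly count primes up to 8584: π(8584) = 1069. The PNT approximation gives 8584/ln(8584) ≈ 8584/9.05766 ≈ 947.71. Relative error (π(x) − x/ln(x)) / π(x) ≈ 11.35%; the approximation is known to undercount slightly (Li(x) is a better estimate).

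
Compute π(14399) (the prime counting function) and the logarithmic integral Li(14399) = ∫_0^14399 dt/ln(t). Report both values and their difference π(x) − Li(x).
π(14399) = 1686;  Li(14399) ≈ 1713.99;  π(x) − Li(x) ≈ -27.99.

Direct count of primes ≤ 14399 gives π(14399) = 1686. Numerical evaluation of the logarithmic integral gives Li(14399) ≈ 1713.99. The difference π(x) − Li(x) ≈ -27.99 is typically negative for small/moderate x (Li(x) overestimates), though Littlewood's theorem shows this sign changes infinitely often.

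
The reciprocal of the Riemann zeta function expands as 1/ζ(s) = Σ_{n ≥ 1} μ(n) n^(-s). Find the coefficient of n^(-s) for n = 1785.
μ(1785) = 1

Factor n = 1785 = 3 · 5 · 7 · 17. μ(n) = 0 if any exponent ≥ 2 (not squarefree); otherwise μ(n) = (−1)^{ω(n)} where ω(n) is the number of distinct prime factors. Applying: μ(1785) = 1.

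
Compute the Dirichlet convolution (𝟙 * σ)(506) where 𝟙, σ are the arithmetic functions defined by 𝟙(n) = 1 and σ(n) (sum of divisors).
(𝟙 * σ)(506) = 1300

Divisors of 506: [1, 2, 11, 22, 23, 46, 253, 506]. For each d | 506:
  d = 1: 𝟙(1) · σ(506/1) = 1 · 864 = 864
  d = 2: 𝟙(2) · σ(506/2) = 1 · 288 = 288
  d = 11: 𝟙(11) · σ(506/11) = 1 · 72 = 72
  d = 22: 𝟙(22) · σ(506/22) = 1 · 24 = 24
  d = 23: 𝟙(23) · σ(506/23) = 1 · 36 = 36
  d = 46: 𝟙(46) · σ(506/46) = 1 · 12 = 12
  d = 253: 𝟙(253) · σ(506/253) = 1 · 3 = 3
  d = 506: 𝟙(506) · σ(506/506) = 1 · 1 = 1
Summing: (𝟙 * σ)(506) = 864 + 288 + 72 + 24 + 36 + 12 + 3 + 1 = 1300.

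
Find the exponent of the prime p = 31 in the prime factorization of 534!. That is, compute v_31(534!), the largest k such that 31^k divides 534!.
v_31(534!) = 17

Legendre's formula: v_p(n!) = Σ_{k ≥ 1} ⌊n / p^k⌋. For p = 31, n = 534, the terms are:
  ⌊534/31^1⌋ = ⌊534/31⌋ = 17
(the next term ⌊534/31^2⌋ = 0, terminating the sum). Summing: v_31(534!) = 17 = 17.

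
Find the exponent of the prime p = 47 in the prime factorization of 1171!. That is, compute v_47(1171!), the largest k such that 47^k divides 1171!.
v_47(1171!) = 24

Legendre's formula: v_p(n!) = Σ_{k ≥ 1} ⌊n / p^k⌋. For p = 47, n = 1171, the terms are:
  ⌊1171/47^1⌋ = ⌊1171/47⌋ = 24
(the next term ⌊1171/47^2⌋ = 0, terminating the sum). Summing: v_47(1171!) = 24 = 24.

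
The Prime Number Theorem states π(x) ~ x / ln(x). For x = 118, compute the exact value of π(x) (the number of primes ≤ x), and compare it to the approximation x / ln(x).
π(118) = 30;  x/ln(x) ≈ 24.73;  relative error ≈ 17.55%.

Directly count primes up to 118: π(118) = 30. The PNT approximation gives 118/ln(118) ≈ 118/4.77068 ≈ 24.73. Relative error (π(x) − x/ln(x)) / π(x) ≈ 17.55%; the approximation is known to undercount slightly (Li(x) is a better estimate).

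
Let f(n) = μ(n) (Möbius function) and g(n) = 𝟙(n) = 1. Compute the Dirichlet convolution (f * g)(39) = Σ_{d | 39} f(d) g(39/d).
(μ * 𝟙)(39) = 0

Divisors of 39: [1, 3, 13, 39]. For each d | 39:
  d = 1: μ(1) · 𝟙(39/1) = 1 · 1 = 1
  d = 3: μ(3) · 𝟙(39/3) = -1 · 1 = -1
  d = 13: μ(13) · 𝟙(39/13) = -1 · 1 = -1
  d = 39: μ(39) · 𝟙(39/39) = 1 · 1 = 1
Summing: (μ * 𝟙)(39) = 1 + -1 + -1 + 1 = 0.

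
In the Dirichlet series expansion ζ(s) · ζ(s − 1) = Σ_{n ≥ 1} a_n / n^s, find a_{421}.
σ(421) = 422

In the product (Σ m^0/m^s)(Σ k / k^s) = Σ (Σ_{d | n} d) / n^s, the coefficient of 1/n^s is σ(n) = Σ_{d | n} d. For n = 421, divisors are [1, 421]; summing: σ(421) = 422.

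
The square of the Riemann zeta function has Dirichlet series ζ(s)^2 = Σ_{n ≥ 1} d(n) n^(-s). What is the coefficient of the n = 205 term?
d(205) = 4

ζ(s)^2 = (Σ 1/m^s)(Σ 1/k^s). The coefficient of 1/n^s in the product is the number of ordered pairs (m, k) with mk = n, which equals d(n). For n = 205, divisors are [1, 5, 41, 205], so d(205) = 4.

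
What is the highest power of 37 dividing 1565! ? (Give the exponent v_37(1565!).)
v_37(1565!) = 43

Legendre's formula: v_p(n!) = Σ_{k ≥ 1} ⌊n / p^k⌋. For p = 37, n = 1565, the terms are:
  ⌊1565/37^1⌋ = ⌊1565/37⌋ = 42
  ⌊1565/37^2⌋ = ⌊1565/1369⌋ = 1
(the next term ⌊1565/37^3⌋ = 0, terminating the sum). Summing: v_37(1565!) = 42 + 1 = 43.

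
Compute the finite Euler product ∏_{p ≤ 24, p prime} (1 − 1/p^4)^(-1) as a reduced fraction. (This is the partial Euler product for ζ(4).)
∏ = 179711034607426083154393/166042662475294310400000

The primes p ≤ 24 are [2, 3, 5, 7, 11, 13, 17, 19, 23]. For each prime, (1 − 1/p^4)^(-1) = p^4 / (p^4 − 1). The product is (1 − 1/2^4)^(-1), (1 − 1/3^4)^(-1), (1 − 1/5^4)^(-1), (1 − 1/7^4)^(-1), (1 − 1/11^4)^(-1), (1 − 1/13^4)^(-1), (1 − 1/17^4)^(-1), (1 − 1/19^4)^(-1), (1 − 1/23^4)^(-1) = ∏ p^4 / (p^4 − 1) = 179711034607426083154393/166042662475294310400000.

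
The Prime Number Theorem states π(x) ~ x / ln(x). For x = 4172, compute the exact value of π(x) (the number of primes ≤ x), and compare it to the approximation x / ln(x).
π(4172) = 573;  x/ln(x) ≈ 500.47;  relative error ≈ 12.66%.

Directly count primes up to 4172: π(4172) = 573. The PNT approximation gives 4172/ln(4172) ≈ 4172/8.33615 ≈ 500.47. Relative error (π(x) − x/ln(x)) / π(x) ≈ 12.66%; the approximation is known to undercount slightly (Li(x) is a better estimate).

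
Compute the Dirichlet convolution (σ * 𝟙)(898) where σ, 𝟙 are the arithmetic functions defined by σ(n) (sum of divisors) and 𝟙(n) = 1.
(σ * 𝟙)(898) = 1804

Divisors of 898: [1, 2, 449, 898]. For each d | 898:
  d = 1: σ(1) · 𝟙(898/1) = 1 · 1 = 1
  d = 2: σ(2) · 𝟙(898/2) = 3 · 1 = 3
  d = 449: σ(449) · 𝟙(898/449) = 450 · 1 = 450
  d = 898: σ(898) · 𝟙(898/898) = 1350 · 1 = 1350
Summing: (σ * 𝟙)(898) = 1 + 3 + 450 + 1350 = 1804.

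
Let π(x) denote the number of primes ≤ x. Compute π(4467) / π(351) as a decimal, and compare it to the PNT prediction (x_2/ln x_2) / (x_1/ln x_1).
π(4467)/π(351) = 607/70 ≈ 8.6714;  PNT prediction ≈ 8.8747.

π(351) = 70 and π(4467) = 607, so π(4467)/π(351) ≈ 8.6714. The PNT-predicted ratio is (4467/ln(4467)) / (351/ln(351)) ≈ 8.8747. The two agree to within a few percent, as expected.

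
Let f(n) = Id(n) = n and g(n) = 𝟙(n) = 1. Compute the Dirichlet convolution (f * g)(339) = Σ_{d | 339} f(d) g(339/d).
(Id * 𝟙)(339) = 456

Divisors of 339: [1, 3, 113, 339]. For each d | 339:
  d = 1: Id(1) · 𝟙(339/1) = 1 · 1 = 1
  d = 3: Id(3) · 𝟙(339/3) = 3 · 1 = 3
  d = 113: Id(113) · 𝟙(339/113) = 113 · 1 = 113
  d = 339: Id(339) · 𝟙(339/339) = 339 · 1 = 339
Summing: (Id * 𝟙)(339) = 1 + 3 + 113 + 339 = 456.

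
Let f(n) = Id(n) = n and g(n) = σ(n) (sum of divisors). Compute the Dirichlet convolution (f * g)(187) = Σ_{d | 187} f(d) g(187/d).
(Id * σ)(187) = 805

Divisors of 187: [1, 11, 17, 187]. For each d | 187:
  d = 1: Id(1) · σ(187/1) = 1 · 216 = 216
  d = 11: Id(11) · σ(187/11) = 11 · 18 = 198
  d = 17: Id(17) · σ(187/17) = 17 · 12 = 204
  d = 187: Id(187) · σ(187/187) = 187 · 1 = 187
Summing: (Id * σ)(187) = 216 + 198 + 204 + 187 = 805.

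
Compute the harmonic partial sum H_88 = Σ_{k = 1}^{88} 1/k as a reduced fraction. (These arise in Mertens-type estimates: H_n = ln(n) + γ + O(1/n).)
H_88 = 40866521918642154860585199122889549709/8076030954443701744994070304101969600

Direct summation: H_88 = 1 + 1/2 + ... + 1/88. The least common denominator is lcm(1, ..., 88) = 8076030954443701744994070304101969600; over this denominator the numerator is 8076030954443701744994070304101969600 + 4038015477221850872497035152050984800 + 2692010318147900581664690101367323200 + 2019007738610925436248517576025492400 + 1615206190888740348998814060820393920 + 1346005159073950290832345050683661600 + 1153718707777671677856295757728852800 + 1009503869305462718124258788012746200 + 897336772715966860554896700455774400 + 807603095444370174499407030410196960 + 734184632222154704090370027645633600 + 673002579536975145416172525341830800 + 621233150341823211153390023392459200 + 576859353888835838928147878864426400 + 538402063629580116332938020273464640 + 504751934652731359062129394006373100 + 475060644379041279117298253182468800 + 448668386357983430277448350227887200 + 425054260760194828683898437057998400 + 403801547722185087249703515205098480 + 384572902592557225952098585909617600 + 367092316111077352045185013822816800 + 351131780627987032391046534960955200 + 336501289768487572708086262670915400 + 323041238177748069799762812164078784 + 310616575170911605576695011696229600 + 299112257571988953518298900151924800 + 288429676944417919464073939432213200 + 278483826015300060172209320831102400 + 269201031814790058166469010136732320 + 260517127562700056290131300132321600 + 252375967326365679531064697003186550 + 244728210740718234696790009215211200 + 237530322189520639558649126591234400 + 230743741555534335571259151545770560 + 224334193178991715138724175113943600 + 218271106876856803918758656867620800 + 212527130380097414341949218528999200 + 207077716780607737051130007797486400 + 201900773861092543624851757602549240 + 196976364742529310853513909856145600 + 192286451296278612976049292954808800 + 187814673359155854534745821025627200 + 183546158055538676022592506911408400 + 179467354543193372110979340091154880 + 175565890313993516195523267480477600 + 171830445839227696702001495831956800 + 168250644884243786354043131335457700 + 164816958253953096836613679675550400 + 161520619088874034899881406082039392 + 158353548126347093039099417727489600 + 155308287585455802788347505848114800 + 152377942536673617830076798190603200 + 149556128785994476759149450075962400 + 146836926444430940818074005529126720 + 144214838472208959732036969716106600 + 141684753586731609561299479019332800 + 139241913007650030086104660415551200 + 136881880583791554999899496679694400 + 134600515907395029083234505068366160 + 132393950072847569590066726296753600 + 130258563781350028145065650066160800 + 128190967530852408650699528636539200 + 126187983663182839765532348501593275 + 124246630068364642230678004678491840 + 122364105370359117348395004607605600 + 120537775439458234999911497076148800 + 118765161094760319779324563295617200 + 117043926875995677463682178320318400 + 115371870777767167785629575772885280 + 113746914851319742887240426818337600 + 112167096589495857569362087556971800 + 110630561019776736232795483617835200 + 109135553438428401959379328433810400 + 107680412725916023266587604054692928 + 106263565190048707170974609264499600 + 104883518888879243441481432520804800 + 103538858390303868525565003898743200 + 102228239929667110696127472203822400 + 100950386930546271812425878801274620 + 99704085857329651172766300050641600 + 98488182371264655426756954928072800 + 97301577764381948734868316916891200 + 96143225648139306488024646477404400 + 95012128875808255823459650636493760 + 93907336679577927267372910512813600 + 92827942005100020057403106943700800 + 91773079027769338011296253455704200 = 40866521918642154860585199122889549709, so H_88 = 40866521918642154860585199122889549709/8076030954443701744994070304101969600 (already in lowest terms) ≈ 5.06022. (The PNT-adjacent estimate ln(88) + γ ≈ 5.05455 matches within O(1/n).)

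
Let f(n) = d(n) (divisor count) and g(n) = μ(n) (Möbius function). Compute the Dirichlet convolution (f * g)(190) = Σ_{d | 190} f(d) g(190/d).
(d * μ)(190) = 1

Divisors of 190: [1, 2, 5, 10, 19, 38, 95, 190]. For each d | 190:
  d = 1: d(1) · μ(190/1) = 1 · -1 = -1
  d = 2: d(2) · μ(190/2) = 2 · 1 = 2
  d = 5: d(5) · μ(190/5) = 2 · 1 = 2
  d = 10: d(10) · μ(190/10) = 4 · -1 = -4
  d = 19: d(19) · μ(190/19) = 2 · 1 = 2
  d = 38: d(38) · μ(190/38) = 4 · -1 = -4
  d = 95: d(95) · μ(190/95) = 4 · -1 = -4
  d = 190: d(190) · μ(190/190) = 8 · 1 = 8
Summing: (d * μ)(190) = -1 + 2 + 2 + -4 + 2 + -4 + -4 + 8 = 1.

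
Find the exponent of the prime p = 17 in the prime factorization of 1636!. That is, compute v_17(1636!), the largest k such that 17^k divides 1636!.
v_17(1636!) = 101

Legendre's formula: v_p(n!) = Σ_{k ≥ 1} ⌊n / p^k⌋. For p = 17, n = 1636, the terms are:
  ⌊1636/17^1⌋ = ⌊1636/17⌋ = 96
  ⌊1636/17^2⌋ = ⌊1636/289⌋ = 5
(the next term ⌊1636/17^3⌋ = 0, terminating the sum). Summing: v_17(1636!) = 96 + 5 = 101.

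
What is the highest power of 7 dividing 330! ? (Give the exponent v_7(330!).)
v_7(330!) = 53

Legendre's formula: v_p(n!) = Σ_{k ≥ 1} ⌊n / p^k⌋. For p = 7, n = 330, the terms are:
  ⌊330/7^1⌋ = ⌊330/7⌋ = 47
  ⌊330/7^2⌋ = ⌊330/49⌋ = 6
(the next term ⌊330/7^3⌋ = 0, terminating the sum). Summing: v_7(330!) = 47 + 6 = 53.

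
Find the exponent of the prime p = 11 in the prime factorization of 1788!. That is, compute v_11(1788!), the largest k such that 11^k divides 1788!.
v_11(1788!) = 177

Legendre's formula: v_p(n!) = Σ_{k ≥ 1} ⌊n / p^k⌋. For p = 11, n = 1788, the terms are:
  ⌊1788/11^1⌋ = ⌊1788/11⌋ = 162
  ⌊1788/11^2⌋ = ⌊1788/121⌋ = 14
  ⌊1788/11^3⌋ = ⌊1788/1331⌋ = 1
(the next term ⌊1788/11^4⌋ = 0, terminating the sum). Summing: v_11(1788!) = 162 + 14 + 1 = 177.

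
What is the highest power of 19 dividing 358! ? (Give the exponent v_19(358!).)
v_19(358!) = 18

Legendre's formula: v_p(n!) = Σ_{k ≥ 1} ⌊n / p^k⌋. For p = 19, n = 358, the terms are:
  ⌊358/19^1⌋ = ⌊358/19⌋ = 18
(the next term ⌊358/19^2⌋ = 0, terminating the sum). Summing: v_19(358!) = 18 = 18.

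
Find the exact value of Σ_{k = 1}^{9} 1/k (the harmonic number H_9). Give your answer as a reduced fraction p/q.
H_9 = 7129/2520

Direct summation: H_9 = 1 + 1/2 + ... + 1/9. The least common denominator is lcm(1, ..., 9) = 2520; over this denominator the numerator is 2520 + 1260 + 840 + 630 + 504 + 420 + 360 + 315 + 280 = 7129, so H_9 = 7129/2520 (already in lowest terms) ≈ 2.82897. (The PNT-adjacent estimate ln(9) + γ ≈ 2.77444 matches within O(1/n).)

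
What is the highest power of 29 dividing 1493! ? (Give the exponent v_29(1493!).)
v_29(1493!) = 52

Legendre's formula: v_p(n!) = Σ_{k ≥ 1} ⌊n / p^k⌋. For p = 29, n = 1493, the terms are:
  ⌊1493/29^1⌋ = ⌊1493/29⌋ = 51
  ⌊1493/29^2⌋ = ⌊1493/841⌋ = 1
(the next term ⌊1493/29^3⌋ = 0, terminating the sum). Summing: v_29(1493!) = 51 + 1 = 52.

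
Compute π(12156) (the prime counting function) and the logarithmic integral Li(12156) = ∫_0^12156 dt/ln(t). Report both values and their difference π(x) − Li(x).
π(12156) = 1454;  Li(12156) ≈ 1477.70;  π(x) − Li(x) ≈ -23.70.

Direct count of primes ≤ 12156 gives π(12156) = 1454. Numerical evaluation of the logarithmic integral gives Li(12156) ≈ 1477.70. The difference π(x) − Li(x) ≈ -23.70 is typically negative for small/moderate x (Li(x) overestimates), though Littlewood's theorem shows this sign changes infinitely often.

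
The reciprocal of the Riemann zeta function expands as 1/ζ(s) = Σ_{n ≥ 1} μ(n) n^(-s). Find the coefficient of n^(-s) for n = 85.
μ(85) = 1

Factor n = 85 = 5 · 17. μ(n) = 0 if any exponent ≥ 2 (not squarefree); otherwise μ(n) = (−1)^{ω(n)} where ω(n) is the number of distinct prime factors. Applying: μ(85) = 1.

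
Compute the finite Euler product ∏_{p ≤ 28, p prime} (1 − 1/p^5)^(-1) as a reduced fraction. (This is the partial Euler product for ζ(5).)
∏ = 582482264223124461788463317320875/561738592476112179351889397970176

The primes p ≤ 28 are [2, 3, 5, 7, 11, 13, 17, 19, 23]. For each prime, (1 − 1/p^5)^(-1) = p^5 / (p^5 − 1). The product is (1 − 1/2^5)^(-1), (1 − 1/3^5)^(-1), (1 − 1/5^5)^(-1), (1 − 1/7^5)^(-1), (1 − 1/11^5)^(-1), (1 − 1/13^5)^(-1), (1 − 1/17^5)^(-1), (1 − 1/19^5)^(-1), (1 − 1/23^5)^(-1) = ∏ p^5 / (p^5 − 1) = 582482264223124461788463317320875/561738592476112179351889397970176.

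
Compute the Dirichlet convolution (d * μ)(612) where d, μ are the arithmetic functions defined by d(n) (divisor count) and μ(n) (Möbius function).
(d * μ)(612) = 1

Divisors of 612: [1, 2, 3, 4, 6, 9, 12, 17, 18, 34, 36, 51, 68, 102, 153, 204, 306, 612]. For each d | 612:
  d = 1: d(1) · μ(612/1) = 1 · 0 = 0
  d = 2: d(2) · μ(612/2) = 2 · 0 = 0
  d = 3: d(3) · μ(612/3) = 2 · 0 = 0
  d = 4: d(4) · μ(612/4) = 3 · 0 = 0
  d = 6: d(6) · μ(612/6) = 4 · -1 = -4
  d = 9: d(9) · μ(612/9) = 3 · 0 = 0
  d = 12: d(12) · μ(612/12) = 6 · 1 = 6
  d = 17: d(17) · μ(612/17) = 2 · 0 = 0
  d = 18: d(18) · μ(612/18) = 6 · 1 = 6
  d = 34: d(34) · μ(612/34) = 4 · 0 = 0
  d = 36: d(36) · μ(612/36) = 9 · -1 = -9
  d = 51: d(51) · μ(612/51) = 4 · 0 = 0
  d = 68: d(68) · μ(612/68) = 6 · 0 = 0
  d = 102: d(102) · μ(612/102) = 8 · 1 = 8
  d = 153: d(153) · μ(612/153) = 6 · 0 = 0
  d = 204: d(204) · μ(612/204) = 12 · -1 = -12
  d = 306: d(306) · μ(612/306) = 12 · -1 = -12
  d = 612: d(612) · μ(612/612) = 18 · 1 = 18
Summing: (d * μ)(612) = 0 + 0 + 0 + 0 + -4 + 0 + 6 + 0 + 6 + 0 + -9 + 0 + 0 + 8 + 0 + -12 + -12 + 18 = 1.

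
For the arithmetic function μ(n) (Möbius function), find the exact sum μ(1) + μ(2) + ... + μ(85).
Σ_{n ≤ 85} μ(n) = -3

Compute μ(n) for each 1 ≤ n ≤ 85: μ(1) = 1, μ(2) = -1, μ(3) = -1, μ(4) = 0, μ(5) = -1, μ(6) = 1, μ(7) = -1, μ(8) = 0, μ(9) = 0, μ(10) = 1, μ(11) = -1, μ(12) = 0, μ(13) = -1, μ(14) = 1, μ(15) = 1, μ(16) = 0, μ(17) = -1, μ(18) = 0, μ(19) = -1, μ(20) = 0, μ(21) = 1, μ(22) = 1, μ(23) = -1, μ(24) = 0, μ(25) = 0, μ(26) = 1, μ(27) = 0, μ(28) = 0, μ(29) = -1, μ(30) = -1, μ(31) = -1, μ(32) = 0, μ(33) = 1, μ(34) = 1, μ(35) = 1, μ(36) = 0, μ(37) = -1, μ(38) = 1, μ(39) = 1, μ(40) = 0, μ(41) = -1, μ(42) = -1, μ(43) = -1, μ(44) = 0, μ(45) = 0, μ(46) = 1, μ(47) = -1, μ(48) = 0, μ(49) = 0, μ(50) = 0, μ(51) = 1, μ(52) = 0, μ(53) = -1, μ(54) = 0, μ(55) = 1, μ(56) = 0, μ(57) = 1, μ(58) = 1, μ(59) = -1, μ(60) = 0, μ(61) = -1, μ(62) = 1, μ(63) = 0, μ(64) = 0, μ(65) = 1, μ(66) = -1, μ(67) = -1, μ(68) = 0, μ(69) = 1, μ(70) = -1, μ(71) = -1, μ(72) = 0, μ(73) = -1, μ(74) = 1, μ(75) = 0, μ(76) = 0, μ(77) = 1, μ(78) = -1, μ(79) = -1, μ(80) = 0, μ(81) = 0, μ(82) = 1, μ(83) = -1, μ(84) = 0, μ(85) = 1. Summing all 85 values: -3. (Mertens function M(x) = Σ_{n ≤ x} μ(n); on average M(x) should be small (PNT ⟺ M(x) = o(x)).)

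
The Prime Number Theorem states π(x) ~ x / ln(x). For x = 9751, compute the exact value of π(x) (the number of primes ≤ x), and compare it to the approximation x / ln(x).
π(9751) = 1203;  x/ln(x) ≈ 1061.61;  relative error ≈ 11.75%.

Directly count primes up to 9751: π(9751) = 1203. The PNT approximation gives 9751/ln(9751) ≈ 9751/9.18513 ≈ 1061.61. Relative error (π(x) − x/ln(x)) / π(x) ≈ 11.75%; the approximation is known to undercount slightly (Li(x) is a better estimate).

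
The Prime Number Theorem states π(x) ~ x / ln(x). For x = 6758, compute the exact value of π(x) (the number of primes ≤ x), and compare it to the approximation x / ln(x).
π(6758) = 869;  x/ln(x) ≈ 766.35;  relative error ≈ 11.81%.

Directly count primes up to 6758: π(6758) = 869. The PNT approximation gives 6758/ln(6758) ≈ 6758/8.81848 ≈ 766.35. Relative error (π(x) − x/ln(x)) / π(x) ≈ 11.81%; the approximation is known to undercount slightly (Li(x) is a better estimate).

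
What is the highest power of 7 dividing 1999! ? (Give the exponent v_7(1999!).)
v_7(1999!) = 330

Legendre's formula: v_p(n!) = Σ_{k ≥ 1} ⌊n / p^k⌋. For p = 7, n = 1999, the terms are:
  ⌊1999/7^1⌋ = ⌊1999/7⌋ = 285
  ⌊1999/7^2⌋ = ⌊1999/49⌋ = 40
  ⌊1999/7^3⌋ = ⌊1999/343⌋ = 5
(the next term ⌊1999/7^4⌋ = 0, terminating the sum). Summing: v_7(1999!) = 285 + 40 + 5 = 330.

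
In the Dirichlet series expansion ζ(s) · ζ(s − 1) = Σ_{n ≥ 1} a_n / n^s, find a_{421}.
σ(421) = 422

In the product (Σ m^0/m^s)(Σ k / k^s) = Σ (Σ_{d | n} d) / n^s, the coefficient of 1/n^s is σ(n) = Σ_{d | n} d. For n = 421, divisors are [1, 421]; summing: σ(421) = 422.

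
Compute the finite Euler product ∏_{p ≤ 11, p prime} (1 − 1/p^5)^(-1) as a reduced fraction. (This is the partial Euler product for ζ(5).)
∏ = 20590675875/19857468221

The primes p ≤ 11 are [2, 3, 5, 7, 11]. For each prime, (1 − 1/p^5)^(-1) = p^5 / (p^5 − 1). The product is (1 − 1/2^5)^(-1), (1 − 1/3^5)^(-1), (1 − 1/5^5)^(-1), (1 − 1/7^5)^(-1), (1 − 1/11^5)^(-1) = ∏ p^5 / (p^5 − 1) = 20590675875/19857468221.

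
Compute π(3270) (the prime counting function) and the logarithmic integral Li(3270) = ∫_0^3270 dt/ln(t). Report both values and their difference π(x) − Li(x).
π(3270) = 461;  Li(3270) ≈ 476.30;  π(x) − Li(x) ≈ -15.30.

Direct count of primes ≤ 3270 gives π(3270) = 461. Numerical evaluation of the logarithmic integral gives Li(3270) ≈ 476.30. The difference π(x) − Li(x) ≈ -15.30 is typically negative for small/moderate x (Li(x) overestimates), though Littlewood's theorem shows this sign changes infinitely often.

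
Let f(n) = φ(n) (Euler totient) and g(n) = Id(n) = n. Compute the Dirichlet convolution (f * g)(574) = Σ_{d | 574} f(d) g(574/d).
(φ * Id)(574) = 3159

Divisors of 574: [1, 2, 7, 14, 41, 82, 287, 574]. For each d | 574:
  d = 1: φ(1) · Id(574/1) = 1 · 574 = 574
  d = 2: φ(2) · Id(574/2) = 1 · 287 = 287
  d = 7: φ(7) · Id(574/7) = 6 · 82 = 492
  d = 14: φ(14) · Id(574/14) = 6 · 41 = 246
  d = 41: φ(41) · Id(574/41) = 40 · 14 = 560
  d = 82: φ(82) · Id(574/82) = 40 · 7 = 280
  d = 287: φ(287) · Id(574/287) = 240 · 2 = 480
  d = 574: φ(574) · Id(574/574) = 240 · 1 = 240
Summing: (φ * Id)(574) = 574 + 287 + 492 + 246 + 560 + 280 + 480 + 240 = 3159.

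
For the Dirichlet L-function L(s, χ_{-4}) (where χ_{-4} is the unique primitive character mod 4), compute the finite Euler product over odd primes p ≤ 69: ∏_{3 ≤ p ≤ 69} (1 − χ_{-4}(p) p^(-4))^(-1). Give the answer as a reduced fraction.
∏ = 1651066280281380138536686837541579766361280941939967829361597654494040671703/1669523570694536178861740034086625672835197425049896317943747132528787456000

The odd primes p ≤ 69 are [3, 5, 7, 11, 13, 17, 19, 23, 29, 31, 37, 41, 43, 47, 53, 59, 61, 67]. For each, χ(p) = 1 if p ≡ 1 mod 4, χ(p) = −1 if p ≡ 3 mod 4. Taking (1 − χ(p)/p^4)^(-1) = p^4/(p^4 − χ(p)): (1 − (-1)/3^4)^(-1) · (1 − (1)/5^4)^(-1) · (1 − (-1)/7^4)^(-1) · (1 − (-1)/11^4)^(-1) · (1 − (1)/13^4)^(-1) · (1 − (1)/17^4)^(-1) · (1 − (-1)/19^4)^(-1) · (1 − (-1)/23^4)^(-1) · (1 − (1)/29^4)^(-1) · (1 − (-1)/31^4)^(-1) · (1 − (1)/37^4)^(-1) · (1 − (1)/41^4)^(-1) · (1 − (-1)/43^4)^(-1) · (1 − (-1)/47^4)^(-1) · (1 − (1)/53^4)^(-1) · (1 − (-1)/59^4)^(-1) · (1 − (1)/61^4)^(-1) · (1 − (-1)/67^4)^(-1) = 1651066280281380138536686837541579766361280941939967829361597654494040671703/1669523570694536178861740034086625672835197425049896317943747132528787456000.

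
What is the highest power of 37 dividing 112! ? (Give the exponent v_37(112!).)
v_37(112!) = 3

Legendre's formula: v_p(n!) = Σ_{k ≥ 1} ⌊n / p^k⌋. For p = 37, n = 112, the terms are:
  ⌊112/37^1⌋ = ⌊112/37⌋ = 3
(the next term ⌊112/37^2⌋ = 0, terminating the sum). Summing: v_37(112!) = 3 = 3.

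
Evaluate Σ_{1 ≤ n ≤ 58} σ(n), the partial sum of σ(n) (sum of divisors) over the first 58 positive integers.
Σ_{n ≤ 58} σ(n) = 2786

Compute σ(n) for each 1 ≤ n ≤ 58: σ(1) = 1, σ(2) = 3, σ(3) = 4, σ(4) = 7, σ(5) = 6, σ(6) = 12, σ(7) = 8, σ(8) = 15, σ(9) = 13, σ(10) = 18, σ(11) = 12, σ(12) = 28, σ(13) = 14, σ(14) = 24, σ(15) = 24, σ(16) = 31, σ(17) = 18, σ(18) = 39, σ(19) = 20, σ(20) = 42, σ(21) = 32, σ(22) = 36, σ(23) = 24, σ(24) = 60, σ(25) = 31, σ(26) = 42, σ(27) = 40, σ(28) = 56, σ(29) = 30, σ(30) = 72, σ(31) = 32, σ(32) = 63, σ(33) = 48, σ(34) = 54, σ(35) = 48, σ(36) = 91, σ(37) = 38, σ(38) = 60, σ(39) = 56, σ(40) = 90, σ(41) = 42, σ(42) = 96, σ(43) = 44, σ(44) = 84, σ(45) = 78, σ(46) = 72, σ(47) = 48, σ(48) = 124, σ(49) = 57, σ(50) = 93, σ(51) = 72, σ(52) = 98, σ(53) = 54, σ(54) = 120, σ(55) = 72, σ(56) = 120, σ(57) = 80, σ(58) = 90. Summing all 58 values: 2786. (Average order: Σ_{n ≤ x} σ(n) ~ (π²/12) x². For x = 58, (π²/12)·58² ≈ 2766.78.)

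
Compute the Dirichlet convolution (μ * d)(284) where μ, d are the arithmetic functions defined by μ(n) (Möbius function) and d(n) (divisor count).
(μ * d)(284) = 1

Divisors of 284: [1, 2, 4, 71, 142, 284]. For each d | 284:
  d = 1: μ(1) · d(284/1) = 1 · 6 = 6
  d = 2: μ(2) · d(284/2) = -1 · 4 = -4
  d = 4: μ(4) · d(284/4) = 0 · 2 = 0
  d = 71: μ(71) · d(284/71) = -1 · 3 = -3
  d = 142: μ(142) · d(284/142) = 1 · 2 = 2
  d = 284: μ(284) · d(284/284) = 0 · 1 = 0
Summing: (μ * d)(284) = 6 + -4 + 0 + -3 + 2 + 0 = 1.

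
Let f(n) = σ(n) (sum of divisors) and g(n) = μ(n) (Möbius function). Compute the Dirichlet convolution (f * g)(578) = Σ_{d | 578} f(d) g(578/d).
(σ * μ)(578) = 578

Divisors of 578: [1, 2, 17, 34, 289, 578]. For each d | 578:
  d = 1: σ(1) · μ(578/1) = 1 · 0 = 0
  d = 2: σ(2) · μ(578/2) = 3 · 0 = 0
  d = 17: σ(17) · μ(578/17) = 18 · 1 = 18
  d = 34: σ(34) · μ(578/34) = 54 · -1 = -54
  d = 289: σ(289) · μ(578/289) = 307 · -1 = -307
  d = 578: σ(578) · μ(578/578) = 921 · 1 = 921
Summing: (σ * μ)(578) = 0 + 0 + 18 + -54 + -307 + 921 = 578.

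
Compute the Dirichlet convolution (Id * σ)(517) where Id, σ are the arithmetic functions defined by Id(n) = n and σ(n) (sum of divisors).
(Id * σ)(517) = 2185

Divisors of 517: [1, 11, 47, 517]. For each d | 517:
  d = 1: Id(1) · σ(517/1) = 1 · 576 = 576
  d = 11: Id(11) · σ(517/11) = 11 · 48 = 528
  d = 47: Id(47) · σ(517/47) = 47 · 12 = 564
  d = 517: Id(517) · σ(517/517) = 517 · 1 = 517
Summing: (Id * σ)(517) = 576 + 528 + 564 + 517 = 2185.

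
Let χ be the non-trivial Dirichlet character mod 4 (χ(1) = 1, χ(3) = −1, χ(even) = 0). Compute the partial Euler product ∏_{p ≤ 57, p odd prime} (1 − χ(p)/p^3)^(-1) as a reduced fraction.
∏ = 825131832927904152751703886265311831503045/851571808026684219819301170519057245405184

The odd primes p ≤ 57 are [3, 5, 7, 11, 13, 17, 19, 23, 29, 31, 37, 41, 43, 47, 53]. For each, χ(p) = 1 if p ≡ 1 mod 4, χ(p) = −1 if p ≡ 3 mod 4. Taking (1 − χ(p)/p^3)^(-1) = p^3/(p^3 − χ(p)): (1 − (-1)/3^3)^(-1) · (1 − (1)/5^3)^(-1) · (1 − (-1)/7^3)^(-1) · (1 − (-1)/11^3)^(-1) · (1 − (1)/13^3)^(-1) · (1 − (1)/17^3)^(-1) · (1 − (-1)/19^3)^(-1) · (1 − (-1)/23^3)^(-1) · (1 − (1)/29^3)^(-1) · (1 − (-1)/31^3)^(-1) · (1 − (1)/37^3)^(-1) · (1 − (1)/41^3)^(-1) · (1 − (-1)/43^3)^(-1) · (1 − (-1)/47^3)^(-1) · (1 − (1)/53^3)^(-1) = 825131832927904152751703886265311831503045/851571808026684219819301170519057245405184.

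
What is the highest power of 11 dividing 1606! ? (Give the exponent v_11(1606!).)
v_11(1606!) = 160

Legendre's formula: v_p(n!) = Σ_{k ≥ 1} ⌊n / p^k⌋. For p = 11, n = 1606, the terms are:
  ⌊1606/11^1⌋ = ⌊1606/11⌋ = 146
  ⌊1606/11^2⌋ = ⌊1606/121⌋ = 13
  ⌊1606/11^3⌋ = ⌊1606/1331⌋ = 1
(the next term ⌊1606/11^4⌋ = 0, terminating the sum). Summing: v_11(1606!) = 146 + 13 + 1 = 160.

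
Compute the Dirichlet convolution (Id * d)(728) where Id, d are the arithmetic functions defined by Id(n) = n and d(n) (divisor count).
(Id * d)(728) = 3510

Divisors of 728: [1, 2, 4, 7, 8, 13, 14, 26, 28, 52, 56, 91, 104, 182, 364, 728]. For each d | 728:
  d = 1: Id(1) · d(728/1) = 1 · 16 = 16
  d = 2: Id(2) · d(728/2) = 2 · 12 = 24
  d = 4: Id(4) · d(728/4) = 4 · 8 = 32
  d = 7: Id(7) · d(728/7) = 7 · 8 = 56
  d = 8: Id(8) · d(728/8) = 8 · 4 = 32
  d = 13: Id(13) · d(728/13) = 13 · 8 = 104
  d = 14: Id(14) · d(728/14) = 14 · 6 = 84
  d = 26: Id(26) · d(728/26) = 26 · 6 = 156
  d = 28: Id(28) · d(728/28) = 28 · 4 = 112
  d = 52: Id(52) · d(728/52) = 52 · 4 = 208
  d = 56: Id(56) · d(728/56) = 56 · 2 = 112
  d = 91: Id(91) · d(728/91) = 91 · 4 = 364
  d = 104: Id(104) · d(728/104) = 104 · 2 = 208
  d = 182: Id(182) · d(728/182) = 182 · 3 = 546
  d = 364: Id(364) · d(728/364) = 364 · 2 = 728
  d = 728: Id(728) · d(728/728) = 728 · 1 = 728
Summing: (Id * d)(728) = 16 + 24 + 32 + 56 + 32 + 104 + 84 + 156 + 112 + 208 + 112 + 364 + 208 + 546 + 728 + 728 = 3510.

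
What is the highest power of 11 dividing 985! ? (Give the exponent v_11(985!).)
v_11(985!) = 97

Legendre's formula: v_p(n!) = Σ_{k ≥ 1} ⌊n / p^k⌋. For p = 11, n = 985, the terms are:
  ⌊985/11^1⌋ = ⌊985/11⌋ = 89
  ⌊985/11^2⌋ = ⌊985/121⌋ = 8
(the next term ⌊985/11^3⌋ = 0, terminating the sum). Summing: v_11(985!) = 89 + 8 = 97.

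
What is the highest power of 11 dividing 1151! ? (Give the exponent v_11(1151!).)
v_11(1151!) = 113

Legendre's formula: v_p(n!) = Σ_{k ≥ 1} ⌊n / p^k⌋. For p = 11, n = 1151, the terms are:
  ⌊1151/11^1⌋ = ⌊1151/11⌋ = 104
  ⌊1151/11^2⌋ = ⌊1151/121⌋ = 9
(the next term ⌊1151/11^3⌋ = 0, terminating the sum). Summing: v_11(1151!) = 104 + 9 = 113.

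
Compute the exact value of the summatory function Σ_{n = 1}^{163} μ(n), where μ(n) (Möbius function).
Σ_{n ≤ 163} μ(n) = 0

Compute μ(n) for each 1 ≤ n ≤ 163: μ(1) = 1, μ(2) = -1, μ(3) = -1, μ(4) = 0, μ(5) = -1, μ(6) = 1, μ(7) = -1, μ(8) = 0, μ(9) = 0, μ(10) = 1, μ(11) = -1, μ(12) = 0, μ(13) = -1, μ(14) = 1, μ(15) = 1, μ(16) = 0, μ(17) = -1, μ(18) = 0, μ(19) = -1, μ(20) = 0, μ(21) = 1, μ(22) = 1, μ(23) = -1, μ(24) = 0, μ(25) = 0, μ(26) = 1, μ(27) = 0, μ(28) = 0, μ(29) = -1, μ(30) = -1, μ(31) = -1, μ(32) = 0, μ(33) = 1, μ(34) = 1, μ(35) = 1, μ(36) = 0, μ(37) = -1, μ(38) = 1, μ(39) = 1, μ(40) = 0, μ(41) = -1, μ(42) = -1, μ(43) = -1, μ(44) = 0, μ(45) = 0, μ(46) = 1, μ(47) = -1, μ(48) = 0, μ(49) = 0, μ(50) = 0, μ(51) = 1, μ(52) = 0, μ(53) = -1, μ(54) = 0, μ(55) = 1, μ(56) = 0, μ(57) = 1, μ(58) = 1, μ(59) = -1, μ(60) = 0, μ(61) = -1, μ(62) = 1, μ(63) = 0, μ(64) = 0, μ(65) = 1, μ(66) = -1, μ(67) = -1, μ(68) = 0, μ(69) = 1, μ(70) = -1, μ(71) = -1, μ(72) = 0, μ(73) = -1, μ(74) = 1, μ(75) = 0, μ(76) = 0, μ(77) = 1, μ(78) = -1, μ(79) = -1, μ(80) = 0, μ(81) = 0, μ(82) = 1, μ(83) = -1, μ(84) = 0, μ(85) = 1, μ(86) = 1, μ(87) = 1, μ(88) = 0, μ(89) = -1, μ(90) = 0, μ(91) = 1, μ(92) = 0, μ(93) = 1, μ(94) = 1, μ(95) = 1, μ(96) = 0, μ(97) = -1, μ(98) = 0, μ(99) = 0, μ(100) = 0, μ(101) = -1, μ(102) = -1, μ(103) = -1, μ(104) = 0, μ(105) = -1, μ(106) = 1, μ(107) = -1, μ(108) = 0, μ(109) = -1, μ(110) = -1, μ(111) = 1, μ(112) = 0, μ(113) = -1, μ(114) = -1, μ(115) = 1, μ(116) = 0, μ(117) = 0, μ(118) = 1, μ(119) = 1, μ(120) = 0, μ(121) = 0, μ(122) = 1, μ(123) = 1, μ(124) = 0, μ(125) = 0, μ(126) = 0, μ(127) = -1, μ(128) = 0, μ(129) = 1, μ(130) = -1, μ(131) = -1, μ(132) = 0, μ(133) = 1, μ(134) = 1, μ(135) = 0, μ(136) = 0, μ(137) = -1, μ(138) = -1, μ(139) = -1, μ(140) = 0, μ(141) = 1, μ(142) = 1, μ(143) = 1, μ(144) = 0, μ(145) = 1, μ(146) = 1, μ(147) = 0, μ(148) = 0, μ(149) = -1, μ(150) = 0, μ(151) = -1, μ(152) = 0, μ(153) = 0, μ(154) = -1, μ(155) = 1, μ(156) = 0, μ(157) = -1, μ(158) = 1, μ(159) = 1, μ(160) = 0, μ(161) = 1, μ(162) = 0, μ(163) = -1. Summing all 163 values: 0. (Mertens function M(x) = Σ_{n ≤ x} μ(n); on average M(x) should be small (PNT ⟺ M(x) = o(x)).)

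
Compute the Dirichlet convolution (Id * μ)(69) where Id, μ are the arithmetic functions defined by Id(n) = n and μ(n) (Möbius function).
(Id * μ)(69) = 44

Divisors of 69: [1, 3, 23, 69]. For each d | 69:
  d = 1: Id(1) · μ(69/1) = 1 · 1 = 1
  d = 3: Id(3) · μ(69/3) = 3 · -1 = -3
  d = 23: Id(23) · μ(69/23) = 23 · -1 = -23
  d = 69: Id(69) · μ(69/69) = 69 · 1 = 69
Summing: (Id * μ)(69) = 1 + -3 + -23 + 69 = 44.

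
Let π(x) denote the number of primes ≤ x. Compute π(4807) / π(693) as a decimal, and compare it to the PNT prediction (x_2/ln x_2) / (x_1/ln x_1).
π(4807)/π(693) = 647/125 ≈ 5.1760;  PNT prediction ≈ 5.3518.

π(693) = 125 and π(4807) = 647, so π(4807)/π(693) ≈ 5.1760. The PNT-predicted ratio is (4807/ln(4807)) / (693/ln(693)) ≈ 5.3518. The two agree to within a few percent, as expected.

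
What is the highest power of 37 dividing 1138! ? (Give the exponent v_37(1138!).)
v_37(1138!) = 30

Legendre's formula: v_p(n!) = Σ_{k ≥ 1} ⌊n / p^k⌋. For p = 37, n = 1138, the terms are:
  ⌊1138/37^1⌋ = ⌊1138/37⌋ = 30
(the next term ⌊1138/37^2⌋ = 0, terminating the sum). Summing: v_37(1138!) = 30 = 30.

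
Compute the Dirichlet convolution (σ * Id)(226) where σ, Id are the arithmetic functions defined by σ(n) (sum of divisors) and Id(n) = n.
(σ * Id)(226) = 1135

Divisors of 226: [1, 2, 113, 226]. For each d | 226:
  d = 1: σ(1) · Id(226/1) = 1 · 226 = 226
  d = 2: σ(2) · Id(226/2) = 3 · 113 = 339
  d = 113: σ(113) · Id(226/113) = 114 · 2 = 228
  d = 226: σ(226) · Id(226/226) = 342 · 1 = 342
Summing: (σ * Id)(226) = 226 + 339 + 228 + 342 = 1135.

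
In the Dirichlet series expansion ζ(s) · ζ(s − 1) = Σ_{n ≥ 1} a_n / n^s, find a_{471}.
σ(471) = 632

In the product (Σ m^0/m^s)(Σ k / k^s) = Σ (Σ_{d | n} d) / n^s, the coefficient of 1/n^s is σ(n) = Σ_{d | n} d. For n = 471, divisors are [1, 3, 157, 471]; summing: σ(471) = 632.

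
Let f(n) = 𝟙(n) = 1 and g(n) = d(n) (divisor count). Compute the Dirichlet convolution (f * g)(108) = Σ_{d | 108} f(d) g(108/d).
(𝟙 * d)(108) = 60

Divisors of 108: [1, 2, 3, 4, 6, 9, 12, 18, 27, 36, 54, 108]. For each d | 108:
  d = 1: 𝟙(1) · d(108/1) = 1 · 12 = 12
  d = 2: 𝟙(2) · d(108/2) = 1 · 8 = 8
  d = 3: 𝟙(3) · d(108/3) = 1 · 9 = 9
  d = 4: 𝟙(4) · d(108/4) = 1 · 4 = 4
  d = 6: 𝟙(6) · d(108/6) = 1 · 6 = 6
  d = 9: 𝟙(9) · d(108/9) = 1 · 6 = 6
  d = 12: 𝟙(12) · d(108/12) = 1 · 3 = 3
  d = 18: 𝟙(18) · d(108/18) = 1 · 4 = 4
  d = 27: 𝟙(27) · d(108/27) = 1 · 3 = 3
  d = 36: 𝟙(36) · d(108/36) = 1 · 2 = 2
  d = 54: 𝟙(54) · d(108/54) = 1 · 2 = 2
  d = 108: 𝟙(108) · d(108/108) = 1 · 1 = 1
Summing: (𝟙 * d)(108) = 12 + 8 + 9 + 4 + 6 + 6 + 3 + 4 + 3 + 2 + 2 + 1 = 60.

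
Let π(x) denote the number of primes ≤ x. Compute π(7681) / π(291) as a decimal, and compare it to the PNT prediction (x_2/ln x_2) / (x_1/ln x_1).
π(7681)/π(291) = 974/61 ≈ 15.9672;  PNT prediction ≈ 16.7382.

π(291) = 61 and π(7681) = 974, so π(7681)/π(291) ≈ 15.9672. The PNT-predicted ratio is (7681/ln(7681)) / (291/ln(291)) ≈ 16.7382. The two agree to within a few percent, as expected.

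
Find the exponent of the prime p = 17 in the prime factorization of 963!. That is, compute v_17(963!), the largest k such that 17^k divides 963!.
v_17(963!) = 59

Legendre's formula: v_p(n!) = Σ_{k ≥ 1} ⌊n / p^k⌋. For p = 17, n = 963, the terms are:
  ⌊963/17^1⌋ = ⌊963/17⌋ = 56
  ⌊963/17^2⌋ = ⌊963/289⌋ = 3
(the next term ⌊963/17^3⌋ = 0, terminating the sum). Summing: v_17(963!) = 56 + 3 = 59.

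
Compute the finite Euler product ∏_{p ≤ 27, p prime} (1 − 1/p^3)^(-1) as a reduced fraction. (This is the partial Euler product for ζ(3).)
∏ = 580625301352525/483109627290624

The primes p ≤ 27 are [2, 3, 5, 7, 11, 13, 17, 19, 23]. For each prime, (1 − 1/p^3)^(-1) = p^3 / (p^3 − 1). The product is (1 − 1/2^3)^(-1), (1 − 1/3^3)^(-1), (1 − 1/5^3)^(-1), (1 − 1/7^3)^(-1), (1 − 1/11^3)^(-1), (1 − 1/13^3)^(-1), (1 − 1/17^3)^(-1), (1 − 1/19^3)^(-1), (1 − 1/23^3)^(-1) = ∏ p^3 / (p^3 − 1) = 580625301352525/483109627290624.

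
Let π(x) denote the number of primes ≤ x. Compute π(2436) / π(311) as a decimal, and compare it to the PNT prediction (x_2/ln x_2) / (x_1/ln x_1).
π(2436)/π(311) = 360/64 ≈ 5.6250;  PNT prediction ≈ 5.7653.

π(311) = 64 and π(2436) = 360, so π(2436)/π(311) ≈ 5.6250. The PNT-predicted ratio is (2436/ln(2436)) / (311/ln(311)) ≈ 5.7653. The two agree to within a few percent, as expected.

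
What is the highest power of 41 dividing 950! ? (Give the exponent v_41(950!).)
v_41(950!) = 23

Legendre's formula: v_p(n!) = Σ_{k ≥ 1} ⌊n / p^k⌋. For p = 41, n = 950, the terms are:
  ⌊950/41^1⌋ = ⌊950/41⌋ = 23
(the next term ⌊950/41^2⌋ = 0, terminating the sum). Summing: v_41(950!) = 23 = 23.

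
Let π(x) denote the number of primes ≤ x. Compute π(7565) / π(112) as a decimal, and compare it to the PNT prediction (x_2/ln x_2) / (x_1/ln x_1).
π(7565)/π(112) = 960/29 ≈ 33.1034;  PNT prediction ≈ 35.6846.

π(112) = 29 and π(7565) = 960, so π(7565)/π(112) ≈ 33.1034. The PNT-predicted ratio is (7565/ln(7565)) / (112/ln(112)) ≈ 35.6846. The two agree to within a few percent, as expected.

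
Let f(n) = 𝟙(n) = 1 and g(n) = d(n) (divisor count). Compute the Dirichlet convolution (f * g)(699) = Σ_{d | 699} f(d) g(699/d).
(𝟙 * d)(699) = 9

Divisors of 699: [1, 3, 233, 699]. For each d | 699:
  d = 1: 𝟙(1) · d(699/1) = 1 · 4 = 4
  d = 3: 𝟙(3) · d(699/3) = 1 · 2 = 2
  d = 233: 𝟙(233) · d(699/233) = 1 · 2 = 2
  d = 699: 𝟙(699) · d(699/699) = 1 · 1 = 1
Summing: (𝟙 * d)(699) = 4 + 2 + 2 + 1 = 9.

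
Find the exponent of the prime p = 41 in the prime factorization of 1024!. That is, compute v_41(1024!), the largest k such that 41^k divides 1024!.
v_41(1024!) = 24

Legendre's formula: v_p(n!) = Σ_{k ≥ 1} ⌊n / p^k⌋. For p = 41, n = 1024, the terms are:
  ⌊1024/41^1⌋ = ⌊1024/41⌋ = 24
(the next term ⌊1024/41^2⌋ = 0, terminating the sum). Summing: v_41(1024!) = 24 = 24.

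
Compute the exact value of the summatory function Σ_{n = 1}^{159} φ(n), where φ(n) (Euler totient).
Σ_{n ≤ 159} φ(n) = 7742

Compute φ(n) for each 1 ≤ n ≤ 159: φ(1) = 1, φ(2) = 1, φ(3) = 2, φ(4) = 2, φ(5) = 4, φ(6) = 2, φ(7) = 6, φ(8) = 4, φ(9) = 6, φ(10) = 4, φ(11) = 10, φ(12) = 4, φ(13) = 12, φ(14) = 6, φ(15) = 8, φ(16) = 8, φ(17) = 16, φ(18) = 6, φ(19) = 18, φ(20) = 8, φ(21) = 12, φ(22) = 10, φ(23) = 22, φ(24) = 8, φ(25) = 20, φ(26) = 12, φ(27) = 18, φ(28) = 12, φ(29) = 28, φ(30) = 8, φ(31) = 30, φ(32) = 16, φ(33) = 20, φ(34) = 16, φ(35) = 24, φ(36) = 12, φ(37) = 36, φ(38) = 18, φ(39) = 24, φ(40) = 16, φ(41) = 40, φ(42) = 12, φ(43) = 42, φ(44) = 20, φ(45) = 24, φ(46) = 22, φ(47) = 46, φ(48) = 16, φ(49) = 42, φ(50) = 20, φ(51) = 32, φ(52) = 24, φ(53) = 52, φ(54) = 18, φ(55) = 40, φ(56) = 24, φ(57) = 36, φ(58) = 28, φ(59) = 58, φ(60) = 16, φ(61) = 60, φ(62) = 30, φ(63) = 36, φ(64) = 32, φ(65) = 48, φ(66) = 20, φ(67) = 66, φ(68) = 32, φ(69) = 44, φ(70) = 24, φ(71) = 70, φ(72) = 24, φ(73) = 72, φ(74) = 36, φ(75) = 40, φ(76) = 36, φ(77) = 60, φ(78) = 24, φ(79) = 78, φ(80) = 32, φ(81) = 54, φ(82) = 40, φ(83) = 82, φ(84) = 24, φ(85) = 64, φ(86) = 42, φ(87) = 56, φ(88) = 40, φ(89) = 88, φ(90) = 24, φ(91) = 72, φ(92) = 44, φ(93) = 60, φ(94) = 46, φ(95) = 72, φ(96) = 32, φ(97) = 96, φ(98) = 42, φ(99) = 60, φ(100) = 40, φ(101) = 100, φ(102) = 32, φ(103) = 102, φ(104) = 48, φ(105) = 48, φ(106) = 52, φ(107) = 106, φ(108) = 36, φ(109) = 108, φ(110) = 40, φ(111) = 72, φ(112) = 48, φ(113) = 112, φ(114) = 36, φ(115) = 88, φ(116) = 56, φ(117) = 72, φ(118) = 58, φ(119) = 96, φ(120) = 32, φ(121) = 110, φ(122) = 60, φ(123) = 80, φ(124) = 60, φ(125) = 100, φ(126) = 36, φ(127) = 126, φ(128) = 64, φ(129) = 84, φ(130) = 48, φ(131) = 130, φ(132) = 40, φ(133) = 108, φ(134) = 66, φ(135) = 72, φ(136) = 64, φ(137) = 136, φ(138) = 44, φ(139) = 138, φ(140) = 48, φ(141) = 92, φ(142) = 70, φ(143) = 120, φ(144) = 48, φ(145) = 112, φ(146) = 72, φ(147) = 84, φ(148) = 72, φ(149) = 148, φ(150) = 40, φ(151) = 150, φ(152) = 72, φ(153) = 96, φ(154) = 60, φ(155) = 120, φ(156) = 48, φ(157) = 156, φ(158) = 78, φ(159) = 104. Summing all 159 values: 7742. (Average order: Σ_{n ≤ x} φ(n) ~ (3/π²) x². For x = 159, (3/π²)·159² ≈ 7684.50.)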